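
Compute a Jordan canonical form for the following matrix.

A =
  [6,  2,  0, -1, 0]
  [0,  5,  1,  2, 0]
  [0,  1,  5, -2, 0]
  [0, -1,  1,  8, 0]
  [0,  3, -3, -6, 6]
J_3(6) ⊕ J_1(6) ⊕ J_1(6)

The characteristic polynomial is
  det(x·I − A) = x^5 - 30*x^4 + 360*x^3 - 2160*x^2 + 6480*x - 7776 = (x - 6)^5

Eigenvalues and multiplicities (the geometric multiplicity of λ is n − rank(A − λI), which equals the number of Jordan blocks for λ):
  λ = 6: algebraic multiplicity = 5, geometric multiplicity = 3

Determining the block sizes for each eigenvalue:
  λ = 6: with am = 5 and gm = 3, the partition is not yet determined (e.g. several partitions of 5 into 3 parts exist). Let N = A − (6)·I. Computing rank(N^1) = 2, rank(N^2) = 1, rank(N^3) = 0; the number of blocks of size ≥ j is rank(N^{j−1}) − rank(N^j), giving [3, 1, 1]. So we have 1 block(s) of size 3, 2 block(s) of size 1 → block sizes [3, 1, 1]

Assembling the blocks gives a Jordan form
J =
  [6, 1, 0, 0, 0]
  [0, 6, 1, 0, 0]
  [0, 0, 6, 0, 0]
  [0, 0, 0, 6, 0]
  [0, 0, 0, 0, 6]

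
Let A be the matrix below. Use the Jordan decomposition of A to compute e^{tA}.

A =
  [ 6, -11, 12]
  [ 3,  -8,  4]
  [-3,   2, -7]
e^{tA} =
  [6*t^2*exp(-3*t) + 9*t*exp(-3*t) + exp(-3*t), -10*t^2*exp(-3*t) - 11*t*exp(-3*t), 8*t^2*exp(-3*t) + 12*t*exp(-3*t)]
  [3*t*exp(-3*t), -5*t*exp(-3*t) + exp(-3*t), 4*t*exp(-3*t)]
  [-9*t^2*exp(-3*t)/2 - 3*t*exp(-3*t), 15*t^2*exp(-3*t)/2 + 2*t*exp(-3*t), -6*t^2*exp(-3*t) - 4*t*exp(-3*t) + exp(-3*t)]

Strategy: write A = P · J · P⁻¹ where J is a Jordan canonical form, so e^{tA} = P · e^{tJ} · P⁻¹, and e^{tJ} can be computed block-by-block.

A has Jordan form
J =
  [-3,  1,  0]
  [ 0, -3,  1]
  [ 0,  0, -3]
(up to reordering of blocks).

Per-block formulas:
  For a 3×3 Jordan block J_3(-3): exp(t · J_3(-3)) = e^(-3t)·(I + t·N + (t^2/2)·N^2), where N is the 3×3 nilpotent shift.

After assembling e^{tJ} and conjugating by P, we get:

e^{tA} =
  [6*t^2*exp(-3*t) + 9*t*exp(-3*t) + exp(-3*t), -10*t^2*exp(-3*t) - 11*t*exp(-3*t), 8*t^2*exp(-3*t) + 12*t*exp(-3*t)]
  [3*t*exp(-3*t), -5*t*exp(-3*t) + exp(-3*t), 4*t*exp(-3*t)]
  [-9*t^2*exp(-3*t)/2 - 3*t*exp(-3*t), 15*t^2*exp(-3*t)/2 + 2*t*exp(-3*t), -6*t^2*exp(-3*t) - 4*t*exp(-3*t) + exp(-3*t)]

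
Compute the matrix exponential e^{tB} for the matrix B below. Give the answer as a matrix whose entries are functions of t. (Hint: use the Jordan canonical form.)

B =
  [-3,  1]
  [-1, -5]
e^{tB} =
  [t*exp(-4*t) + exp(-4*t), t*exp(-4*t)]
  [-t*exp(-4*t), -t*exp(-4*t) + exp(-4*t)]

Strategy: write B = P · J · P⁻¹ where J is a Jordan canonical form, so e^{tB} = P · e^{tJ} · P⁻¹, and e^{tJ} can be computed block-by-block.

B has Jordan form
J =
  [-4,  1]
  [ 0, -4]
(up to reordering of blocks).

Per-block formulas:
  For a 2×2 Jordan block J_2(-4): exp(t · J_2(-4)) = e^(-4t)·(I + t·N), where N is the 2×2 nilpotent shift.

After assembling e^{tJ} and conjugating by P, we get:

e^{tB} =
  [t*exp(-4*t) + exp(-4*t), t*exp(-4*t)]
  [-t*exp(-4*t), -t*exp(-4*t) + exp(-4*t)]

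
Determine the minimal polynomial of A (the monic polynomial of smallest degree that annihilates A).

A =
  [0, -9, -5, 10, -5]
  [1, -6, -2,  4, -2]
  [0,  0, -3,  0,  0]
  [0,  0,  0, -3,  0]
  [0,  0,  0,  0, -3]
x^3 + 9*x^2 + 27*x + 27

The characteristic polynomial is χ_A(x) = (x + 3)^5, so the eigenvalues are known. The minimal polynomial is
  m_A(x) = Π_λ (x − λ)^{k_λ}
where k_λ is the size of the *largest* Jordan block for λ (equivalently, the smallest k with (A − λI)^k v = 0 for every generalised eigenvector v of λ).

  λ = -3: largest Jordan block has size 3, contributing (x + 3)^3

So m_A(x) = (x + 3)^3 = x^3 + 9*x^2 + 27*x + 27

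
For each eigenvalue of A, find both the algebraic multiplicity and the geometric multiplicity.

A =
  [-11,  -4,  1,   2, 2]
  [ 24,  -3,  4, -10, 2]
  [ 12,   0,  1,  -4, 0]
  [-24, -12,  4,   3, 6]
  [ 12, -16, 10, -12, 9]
λ = -1: alg = 3, geom = 2; λ = 1: alg = 2, geom = 2

Step 1 — factor the characteristic polynomial to read off the algebraic multiplicities:
  χ_A(x) = (x - 1)^2*(x + 1)^3

Step 2 — compute geometric multiplicities via the rank-nullity identity g(λ) = n − rank(A − λI):
  rank(A − (-1)·I) = 3, so dim ker(A − (-1)·I) = n − 3 = 2
  rank(A − (1)·I) = 3, so dim ker(A − (1)·I) = n − 3 = 2

Summary:
  λ = -1: algebraic multiplicity = 3, geometric multiplicity = 2
  λ = 1: algebraic multiplicity = 2, geometric multiplicity = 2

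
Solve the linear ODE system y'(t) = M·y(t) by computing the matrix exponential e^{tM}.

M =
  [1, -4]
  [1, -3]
e^{tM} =
  [2*t*exp(-t) + exp(-t), -4*t*exp(-t)]
  [t*exp(-t), -2*t*exp(-t) + exp(-t)]

Strategy: write M = P · J · P⁻¹ where J is a Jordan canonical form, so e^{tM} = P · e^{tJ} · P⁻¹, and e^{tJ} can be computed block-by-block.

M has Jordan form
J =
  [-1,  1]
  [ 0, -1]
(up to reordering of blocks).

Per-block formulas:
  For a 2×2 Jordan block J_2(-1): exp(t · J_2(-1)) = e^(-1t)·(I + t·N), where N is the 2×2 nilpotent shift.

After assembling e^{tJ} and conjugating by P, we get:

e^{tM} =
  [2*t*exp(-t) + exp(-t), -4*t*exp(-t)]
  [t*exp(-t), -2*t*exp(-t) + exp(-t)]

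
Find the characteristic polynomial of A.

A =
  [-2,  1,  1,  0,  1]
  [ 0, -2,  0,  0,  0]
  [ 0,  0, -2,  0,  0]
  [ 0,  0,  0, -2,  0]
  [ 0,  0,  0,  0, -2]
x^5 + 10*x^4 + 40*x^3 + 80*x^2 + 80*x + 32

Expanding det(x·I − A) (e.g. by cofactor expansion or by noting that A is similar to its Jordan form J, which has the same characteristic polynomial as A) gives
  χ_A(x) = x^5 + 10*x^4 + 40*x^3 + 80*x^2 + 80*x + 32
which factors as (x + 2)^5. The eigenvalues (with algebraic multiplicities) are λ = -2 with multiplicity 5.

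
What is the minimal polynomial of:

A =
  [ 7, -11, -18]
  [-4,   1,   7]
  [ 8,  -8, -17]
x^3 + 9*x^2 + 27*x + 27

The characteristic polynomial is χ_A(x) = (x + 3)^3, so the eigenvalues are known. The minimal polynomial is
  m_A(x) = Π_λ (x − λ)^{k_λ}
where k_λ is the size of the *largest* Jordan block for λ (equivalently, the smallest k with (A − λI)^k v = 0 for every generalised eigenvector v of λ).

  λ = -3: largest Jordan block has size 3, contributing (x + 3)^3

So m_A(x) = (x + 3)^3 = x^3 + 9*x^2 + 27*x + 27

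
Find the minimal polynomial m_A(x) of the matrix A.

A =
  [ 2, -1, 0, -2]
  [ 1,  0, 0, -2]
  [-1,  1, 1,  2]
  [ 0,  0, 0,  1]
x^2 - 2*x + 1

The characteristic polynomial is χ_A(x) = (x - 1)^4, so the eigenvalues are known. The minimal polynomial is
  m_A(x) = Π_λ (x − λ)^{k_λ}
where k_λ is the size of the *largest* Jordan block for λ (equivalently, the smallest k with (A − λI)^k v = 0 for every generalised eigenvector v of λ).

  λ = 1: largest Jordan block has size 2, contributing (x − 1)^2

So m_A(x) = (x - 1)^2 = x^2 - 2*x + 1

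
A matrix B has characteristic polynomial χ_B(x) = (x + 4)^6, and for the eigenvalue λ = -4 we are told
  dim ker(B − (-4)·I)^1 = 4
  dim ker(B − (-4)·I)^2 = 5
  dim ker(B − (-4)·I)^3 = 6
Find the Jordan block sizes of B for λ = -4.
Block sizes for λ = -4: [3, 1, 1, 1]

From the dimensions of kernels of powers, the number of Jordan blocks of size at least j is d_j − d_{j−1} where d_j = dim ker(N^j) (with d_0 = 0). Computing the differences gives [4, 1, 1].
The number of blocks of size exactly k is (#blocks of size ≥ k) − (#blocks of size ≥ k + 1), so the partition is: 3 block(s) of size 1, 1 block(s) of size 3.
In nonincreasing order the block sizes are [3, 1, 1, 1].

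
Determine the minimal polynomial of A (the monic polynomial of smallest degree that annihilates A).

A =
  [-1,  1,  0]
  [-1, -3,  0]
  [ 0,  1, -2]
x^3 + 6*x^2 + 12*x + 8

The characteristic polynomial is χ_A(x) = (x + 2)^3, so the eigenvalues are known. The minimal polynomial is
  m_A(x) = Π_λ (x − λ)^{k_λ}
where k_λ is the size of the *largest* Jordan block for λ (equivalently, the smallest k with (A − λI)^k v = 0 for every generalised eigenvector v of λ).

  λ = -2: largest Jordan block has size 3, contributing (x + 2)^3

So m_A(x) = (x + 2)^3 = x^3 + 6*x^2 + 12*x + 8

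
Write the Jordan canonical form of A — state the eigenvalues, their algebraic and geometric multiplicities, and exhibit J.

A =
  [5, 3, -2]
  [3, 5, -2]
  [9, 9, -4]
J_2(2) ⊕ J_1(2)

The characteristic polynomial is
  det(x·I − A) = x^3 - 6*x^2 + 12*x - 8 = (x - 2)^3

Eigenvalues and multiplicities (the geometric multiplicity of λ is n − rank(A − λI), which equals the number of Jordan blocks for λ):
  λ = 2: algebraic multiplicity = 3, geometric multiplicity = 2

Determining the block sizes for each eigenvalue:
  λ = 2: 2 blocks summing to 3 forces exactly one block of size 2 and the rest size 1 → block sizes [2, 1]

Assembling the blocks gives a Jordan form
J =
  [2, 1, 0]
  [0, 2, 0]
  [0, 0, 2]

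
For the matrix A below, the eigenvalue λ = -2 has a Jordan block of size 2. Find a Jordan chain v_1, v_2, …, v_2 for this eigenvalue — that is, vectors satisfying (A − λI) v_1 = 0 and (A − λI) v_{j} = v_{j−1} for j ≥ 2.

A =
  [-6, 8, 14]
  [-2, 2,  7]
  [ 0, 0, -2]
A Jordan chain for λ = -2 of length 2:
v_1 = (-4, -2, 0)ᵀ
v_2 = (1, 0, 0)ᵀ

Let N = A − (-2)·I. We want v_2 with N^2 v_2 = 0 but N^1 v_2 ≠ 0; then v_{j-1} := N · v_j for j = 2, …, 2.

Pick v_2 = (1, 0, 0)ᵀ.
Then v_1 = N · v_2 = (-4, -2, 0)ᵀ.

Sanity check: (A − (-2)·I) v_1 = (0, 0, 0)ᵀ = 0. ✓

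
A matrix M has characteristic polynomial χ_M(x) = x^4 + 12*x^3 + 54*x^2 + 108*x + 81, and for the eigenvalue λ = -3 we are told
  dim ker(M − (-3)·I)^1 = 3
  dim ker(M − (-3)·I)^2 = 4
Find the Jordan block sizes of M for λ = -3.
Block sizes for λ = -3: [2, 1, 1]

From the dimensions of kernels of powers, the number of Jordan blocks of size at least j is d_j − d_{j−1} where d_j = dim ker(N^j) (with d_0 = 0). Computing the differences gives [3, 1].
The number of blocks of size exactly k is (#blocks of size ≥ k) − (#blocks of size ≥ k + 1), so the partition is: 2 block(s) of size 1, 1 block(s) of size 2.
In nonincreasing order the block sizes are [2, 1, 1].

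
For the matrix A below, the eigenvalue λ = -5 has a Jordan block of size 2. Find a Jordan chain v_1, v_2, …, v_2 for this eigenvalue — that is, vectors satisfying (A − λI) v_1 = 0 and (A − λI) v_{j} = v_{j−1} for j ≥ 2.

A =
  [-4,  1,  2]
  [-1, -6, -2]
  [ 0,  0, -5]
A Jordan chain for λ = -5 of length 2:
v_1 = (1, -1, 0)ᵀ
v_2 = (1, 0, 0)ᵀ

Let N = A − (-5)·I. We want v_2 with N^2 v_2 = 0 but N^1 v_2 ≠ 0; then v_{j-1} := N · v_j for j = 2, …, 2.

Pick v_2 = (1, 0, 0)ᵀ.
Then v_1 = N · v_2 = (1, -1, 0)ᵀ.

Sanity check: (A − (-5)·I) v_1 = (0, 0, 0)ᵀ = 0. ✓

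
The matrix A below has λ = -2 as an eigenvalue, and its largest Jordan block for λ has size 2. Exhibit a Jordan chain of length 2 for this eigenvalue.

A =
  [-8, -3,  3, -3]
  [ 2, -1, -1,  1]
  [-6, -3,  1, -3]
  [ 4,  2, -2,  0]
A Jordan chain for λ = -2 of length 2:
v_1 = (-6, 2, -6, 4)ᵀ
v_2 = (1, 0, 0, 0)ᵀ

Let N = A − (-2)·I. We want v_2 with N^2 v_2 = 0 but N^1 v_2 ≠ 0; then v_{j-1} := N · v_j for j = 2, …, 2.

Pick v_2 = (1, 0, 0, 0)ᵀ.
Then v_1 = N · v_2 = (-6, 2, -6, 4)ᵀ.

Sanity check: (A − (-2)·I) v_1 = (0, 0, 0, 0)ᵀ = 0. ✓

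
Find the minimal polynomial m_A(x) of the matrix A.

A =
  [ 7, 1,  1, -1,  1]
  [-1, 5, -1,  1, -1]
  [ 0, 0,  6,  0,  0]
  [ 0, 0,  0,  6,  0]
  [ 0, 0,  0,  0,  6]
x^2 - 12*x + 36

The characteristic polynomial is χ_A(x) = (x - 6)^5, so the eigenvalues are known. The minimal polynomial is
  m_A(x) = Π_λ (x − λ)^{k_λ}
where k_λ is the size of the *largest* Jordan block for λ (equivalently, the smallest k with (A − λI)^k v = 0 for every generalised eigenvector v of λ).

  λ = 6: largest Jordan block has size 2, contributing (x − 6)^2

So m_A(x) = (x - 6)^2 = x^2 - 12*x + 36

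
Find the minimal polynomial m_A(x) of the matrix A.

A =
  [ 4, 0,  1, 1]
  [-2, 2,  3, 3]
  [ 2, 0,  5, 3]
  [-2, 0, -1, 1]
x^3 - 10*x^2 + 32*x - 32

The characteristic polynomial is χ_A(x) = (x - 4)^2*(x - 2)^2, so the eigenvalues are known. The minimal polynomial is
  m_A(x) = Π_λ (x − λ)^{k_λ}
where k_λ is the size of the *largest* Jordan block for λ (equivalently, the smallest k with (A − λI)^k v = 0 for every generalised eigenvector v of λ).

  λ = 2: largest Jordan block has size 1, contributing (x − 2)
  λ = 4: largest Jordan block has size 2, contributing (x − 4)^2

So m_A(x) = (x - 4)^2*(x - 2) = x^3 - 10*x^2 + 32*x - 32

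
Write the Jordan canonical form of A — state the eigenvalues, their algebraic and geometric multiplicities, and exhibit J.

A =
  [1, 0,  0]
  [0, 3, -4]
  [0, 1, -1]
J_2(1) ⊕ J_1(1)

The characteristic polynomial is
  det(x·I − A) = x^3 - 3*x^2 + 3*x - 1 = (x - 1)^3

Eigenvalues and multiplicities (the geometric multiplicity of λ is n − rank(A − λI), which equals the number of Jordan blocks for λ):
  λ = 1: algebraic multiplicity = 3, geometric multiplicity = 2

Determining the block sizes for each eigenvalue:
  λ = 1: 2 blocks summing to 3 forces exactly one block of size 2 and the rest size 1 → block sizes [2, 1]

Assembling the blocks gives a Jordan form
J =
  [1, 1, 0]
  [0, 1, 0]
  [0, 0, 1]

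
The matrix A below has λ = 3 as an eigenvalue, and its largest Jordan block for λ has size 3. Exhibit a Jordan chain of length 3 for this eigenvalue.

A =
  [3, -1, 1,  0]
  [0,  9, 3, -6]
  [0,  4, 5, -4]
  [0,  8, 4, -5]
A Jordan chain for λ = 3 of length 3:
v_1 = (-2, 0, 0, 0)ᵀ
v_2 = (-1, 6, 4, 8)ᵀ
v_3 = (0, 1, 0, 0)ᵀ

Let N = A − (3)·I. We want v_3 with N^3 v_3 = 0 but N^2 v_3 ≠ 0; then v_{j-1} := N · v_j for j = 3, …, 2.

Pick v_3 = (0, 1, 0, 0)ᵀ.
Then v_2 = N · v_3 = (-1, 6, 4, 8)ᵀ.
Then v_1 = N · v_2 = (-2, 0, 0, 0)ᵀ.

Sanity check: (A − (3)·I) v_1 = (0, 0, 0, 0)ᵀ = 0. ✓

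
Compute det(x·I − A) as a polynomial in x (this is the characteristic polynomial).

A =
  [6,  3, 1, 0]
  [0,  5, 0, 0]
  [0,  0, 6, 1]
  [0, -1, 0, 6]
x^4 - 23*x^3 + 198*x^2 - 756*x + 1080

Expanding det(x·I − A) (e.g. by cofactor expansion or by noting that A is similar to its Jordan form J, which has the same characteristic polynomial as A) gives
  χ_A(x) = x^4 - 23*x^3 + 198*x^2 - 756*x + 1080
which factors as (x - 6)^3*(x - 5). The eigenvalues (with algebraic multiplicities) are λ = 5 with multiplicity 1, λ = 6 with multiplicity 3.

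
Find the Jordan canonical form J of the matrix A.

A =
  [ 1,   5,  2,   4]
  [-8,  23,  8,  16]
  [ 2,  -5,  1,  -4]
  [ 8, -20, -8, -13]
J_2(3) ⊕ J_1(3) ⊕ J_1(3)

The characteristic polynomial is
  det(x·I − A) = x^4 - 12*x^3 + 54*x^2 - 108*x + 81 = (x - 3)^4

Eigenvalues and multiplicities (the geometric multiplicity of λ is n − rank(A − λI), which equals the number of Jordan blocks for λ):
  λ = 3: algebraic multiplicity = 4, geometric multiplicity = 3

Determining the block sizes for each eigenvalue:
  λ = 3: 3 blocks summing to 4 forces exactly one block of size 2 and the rest size 1 → block sizes [2, 1, 1]

Assembling the blocks gives a Jordan form
J =
  [3, 1, 0, 0]
  [0, 3, 0, 0]
  [0, 0, 3, 0]
  [0, 0, 0, 3]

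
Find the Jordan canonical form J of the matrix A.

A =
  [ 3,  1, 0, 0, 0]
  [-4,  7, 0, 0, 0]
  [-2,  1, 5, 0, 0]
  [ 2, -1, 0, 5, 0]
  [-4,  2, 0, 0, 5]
J_2(5) ⊕ J_1(5) ⊕ J_1(5) ⊕ J_1(5)

The characteristic polynomial is
  det(x·I − A) = x^5 - 25*x^4 + 250*x^3 - 1250*x^2 + 3125*x - 3125 = (x - 5)^5

Eigenvalues and multiplicities (the geometric multiplicity of λ is n − rank(A − λI), which equals the number of Jordan blocks for λ):
  λ = 5: algebraic multiplicity = 5, geometric multiplicity = 4

Determining the block sizes for each eigenvalue:
  λ = 5: 4 blocks summing to 5 forces exactly one block of size 2 and the rest size 1 → block sizes [2, 1, 1, 1]

Assembling the blocks gives a Jordan form
J =
  [5, 1, 0, 0, 0]
  [0, 5, 0, 0, 0]
  [0, 0, 5, 0, 0]
  [0, 0, 0, 5, 0]
  [0, 0, 0, 0, 5]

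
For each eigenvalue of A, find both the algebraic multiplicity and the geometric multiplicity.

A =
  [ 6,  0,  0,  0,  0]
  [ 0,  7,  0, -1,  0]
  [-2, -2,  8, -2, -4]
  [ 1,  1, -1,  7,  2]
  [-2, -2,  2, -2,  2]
λ = 6: alg = 5, geom = 3

Step 1 — factor the characteristic polynomial to read off the algebraic multiplicities:
  χ_A(x) = (x - 6)^5

Step 2 — compute geometric multiplicities via the rank-nullity identity g(λ) = n − rank(A − λI):
  rank(A − (6)·I) = 2, so dim ker(A − (6)·I) = n − 2 = 3

Summary:
  λ = 6: algebraic multiplicity = 5, geometric multiplicity = 3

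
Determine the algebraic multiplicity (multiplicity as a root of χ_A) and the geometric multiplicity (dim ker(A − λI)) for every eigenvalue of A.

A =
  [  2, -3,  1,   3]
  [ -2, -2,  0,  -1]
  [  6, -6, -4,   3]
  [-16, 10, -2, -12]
λ = -4: alg = 4, geom = 2

Step 1 — factor the characteristic polynomial to read off the algebraic multiplicities:
  χ_A(x) = (x + 4)^4

Step 2 — compute geometric multiplicities via the rank-nullity identity g(λ) = n − rank(A − λI):
  rank(A − (-4)·I) = 2, so dim ker(A − (-4)·I) = n − 2 = 2

Summary:
  λ = -4: algebraic multiplicity = 4, geometric multiplicity = 2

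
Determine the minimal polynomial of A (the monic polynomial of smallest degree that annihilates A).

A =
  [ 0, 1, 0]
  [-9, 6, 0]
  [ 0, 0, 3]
x^2 - 6*x + 9

The characteristic polynomial is χ_A(x) = (x - 3)^3, so the eigenvalues are known. The minimal polynomial is
  m_A(x) = Π_λ (x − λ)^{k_λ}
where k_λ is the size of the *largest* Jordan block for λ (equivalently, the smallest k with (A − λI)^k v = 0 for every generalised eigenvector v of λ).

  λ = 3: largest Jordan block has size 2, contributing (x − 3)^2

So m_A(x) = (x - 3)^2 = x^2 - 6*x + 9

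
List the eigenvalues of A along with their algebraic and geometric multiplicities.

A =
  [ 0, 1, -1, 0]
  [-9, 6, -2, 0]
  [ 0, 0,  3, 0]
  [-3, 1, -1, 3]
λ = 3: alg = 4, geom = 2

Step 1 — factor the characteristic polynomial to read off the algebraic multiplicities:
  χ_A(x) = (x - 3)^4

Step 2 — compute geometric multiplicities via the rank-nullity identity g(λ) = n − rank(A − λI):
  rank(A − (3)·I) = 2, so dim ker(A − (3)·I) = n − 2 = 2

Summary:
  λ = 3: algebraic multiplicity = 4, geometric multiplicity = 2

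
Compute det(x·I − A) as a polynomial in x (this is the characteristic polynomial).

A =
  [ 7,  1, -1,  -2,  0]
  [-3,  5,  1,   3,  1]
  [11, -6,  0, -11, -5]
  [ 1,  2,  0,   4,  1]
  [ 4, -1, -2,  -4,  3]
x^5 - 19*x^4 + 142*x^3 - 522*x^2 + 945*x - 675

Expanding det(x·I − A) (e.g. by cofactor expansion or by noting that A is similar to its Jordan form J, which has the same characteristic polynomial as A) gives
  χ_A(x) = x^5 - 19*x^4 + 142*x^3 - 522*x^2 + 945*x - 675
which factors as (x - 5)^2*(x - 3)^3. The eigenvalues (with algebraic multiplicities) are λ = 3 with multiplicity 3, λ = 5 with multiplicity 2.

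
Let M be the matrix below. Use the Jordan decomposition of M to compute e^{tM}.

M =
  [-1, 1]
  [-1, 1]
e^{tM} =
  [1 - t, t]
  [-t, t + 1]

Strategy: write M = P · J · P⁻¹ where J is a Jordan canonical form, so e^{tM} = P · e^{tJ} · P⁻¹, and e^{tJ} can be computed block-by-block.

M has Jordan form
J =
  [0, 1]
  [0, 0]
(up to reordering of blocks).

Per-block formulas:
  For a 2×2 Jordan block J_2(0): exp(t · J_2(0)) = e^(0t)·(I + t·N), where N is the 2×2 nilpotent shift.

After assembling e^{tJ} and conjugating by P, we get:

e^{tM} =
  [1 - t, t]
  [-t, t + 1]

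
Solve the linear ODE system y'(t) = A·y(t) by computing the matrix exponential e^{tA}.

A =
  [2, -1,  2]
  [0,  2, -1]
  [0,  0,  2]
e^{tA} =
  [exp(2*t), -t*exp(2*t), t^2*exp(2*t)/2 + 2*t*exp(2*t)]
  [0, exp(2*t), -t*exp(2*t)]
  [0, 0, exp(2*t)]

Strategy: write A = P · J · P⁻¹ where J is a Jordan canonical form, so e^{tA} = P · e^{tJ} · P⁻¹, and e^{tJ} can be computed block-by-block.

A has Jordan form
J =
  [2, 1, 0]
  [0, 2, 1]
  [0, 0, 2]
(up to reordering of blocks).

Per-block formulas:
  For a 3×3 Jordan block J_3(2): exp(t · J_3(2)) = e^(2t)·(I + t·N + (t^2/2)·N^2), where N is the 3×3 nilpotent shift.

After assembling e^{tJ} and conjugating by P, we get:

e^{tA} =
  [exp(2*t), -t*exp(2*t), t^2*exp(2*t)/2 + 2*t*exp(2*t)]
  [0, exp(2*t), -t*exp(2*t)]
  [0, 0, exp(2*t)]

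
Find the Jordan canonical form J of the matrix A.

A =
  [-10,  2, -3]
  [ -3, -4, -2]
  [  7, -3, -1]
J_3(-5)

The characteristic polynomial is
  det(x·I − A) = x^3 + 15*x^2 + 75*x + 125 = (x + 5)^3

Eigenvalues and multiplicities (the geometric multiplicity of λ is n − rank(A − λI), which equals the number of Jordan blocks for λ):
  λ = -5: algebraic multiplicity = 3, geometric multiplicity = 1

Determining the block sizes for each eigenvalue:
  λ = -5: one block (gm = 1), so the single block has size am = 3 → block sizes [3]

Assembling the blocks gives a Jordan form
J =
  [-5,  1,  0]
  [ 0, -5,  1]
  [ 0,  0, -5]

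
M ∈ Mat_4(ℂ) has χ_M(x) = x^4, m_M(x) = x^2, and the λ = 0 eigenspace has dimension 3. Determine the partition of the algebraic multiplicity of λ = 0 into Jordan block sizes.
Block sizes for λ = 0: [2, 1, 1]

Step 1 — from the characteristic polynomial, algebraic multiplicity of λ = 0 is 4. From dim ker(M − (0)·I) = 3, there are exactly 3 Jordan blocks for λ = 0.
Step 2 — from the minimal polynomial, the factor (x − 0)^2 tells us the largest block for λ = 0 has size 2.
Step 3 — with total size 4, 3 blocks, and largest block 2, the block sizes (in nonincreasing order) are [2, 1, 1].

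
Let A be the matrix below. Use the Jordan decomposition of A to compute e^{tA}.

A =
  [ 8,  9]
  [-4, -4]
e^{tA} =
  [6*t*exp(2*t) + exp(2*t), 9*t*exp(2*t)]
  [-4*t*exp(2*t), -6*t*exp(2*t) + exp(2*t)]

Strategy: write A = P · J · P⁻¹ where J is a Jordan canonical form, so e^{tA} = P · e^{tJ} · P⁻¹, and e^{tJ} can be computed block-by-block.

A has Jordan form
J =
  [2, 1]
  [0, 2]
(up to reordering of blocks).

Per-block formulas:
  For a 2×2 Jordan block J_2(2): exp(t · J_2(2)) = e^(2t)·(I + t·N), where N is the 2×2 nilpotent shift.

After assembling e^{tJ} and conjugating by P, we get:

e^{tA} =
  [6*t*exp(2*t) + exp(2*t), 9*t*exp(2*t)]
  [-4*t*exp(2*t), -6*t*exp(2*t) + exp(2*t)]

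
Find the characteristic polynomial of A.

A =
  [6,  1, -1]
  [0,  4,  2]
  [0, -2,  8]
x^3 - 18*x^2 + 108*x - 216

Expanding det(x·I − A) (e.g. by cofactor expansion or by noting that A is similar to its Jordan form J, which has the same characteristic polynomial as A) gives
  χ_A(x) = x^3 - 18*x^2 + 108*x - 216
which factors as (x - 6)^3. The eigenvalues (with algebraic multiplicities) are λ = 6 with multiplicity 3.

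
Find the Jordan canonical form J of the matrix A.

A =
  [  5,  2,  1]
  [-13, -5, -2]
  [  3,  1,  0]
J_3(0)

The characteristic polynomial is
  det(x·I − A) = x^3

Eigenvalues and multiplicities (the geometric multiplicity of λ is n − rank(A − λI), which equals the number of Jordan blocks for λ):
  λ = 0: algebraic multiplicity = 3, geometric multiplicity = 1

Determining the block sizes for each eigenvalue:
  λ = 0: one block (gm = 1), so the single block has size am = 3 → block sizes [3]

Assembling the blocks gives a Jordan form
J =
  [0, 1, 0]
  [0, 0, 1]
  [0, 0, 0]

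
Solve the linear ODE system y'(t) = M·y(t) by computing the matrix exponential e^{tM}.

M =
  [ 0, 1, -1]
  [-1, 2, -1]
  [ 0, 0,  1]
e^{tM} =
  [-t*exp(t) + exp(t), t*exp(t), -t*exp(t)]
  [-t*exp(t), t*exp(t) + exp(t), -t*exp(t)]
  [0, 0, exp(t)]

Strategy: write M = P · J · P⁻¹ where J is a Jordan canonical form, so e^{tM} = P · e^{tJ} · P⁻¹, and e^{tJ} can be computed block-by-block.

M has Jordan form
J =
  [1, 1, 0]
  [0, 1, 0]
  [0, 0, 1]
(up to reordering of blocks).

Per-block formulas:
  For a 1×1 block at λ = 1: exp(t · [1]) = [e^(1t)].
  For a 2×2 Jordan block J_2(1): exp(t · J_2(1)) = e^(1t)·(I + t·N), where N is the 2×2 nilpotent shift.

After assembling e^{tJ} and conjugating by P, we get:

e^{tM} =
  [-t*exp(t) + exp(t), t*exp(t), -t*exp(t)]
  [-t*exp(t), t*exp(t) + exp(t), -t*exp(t)]
  [0, 0, exp(t)]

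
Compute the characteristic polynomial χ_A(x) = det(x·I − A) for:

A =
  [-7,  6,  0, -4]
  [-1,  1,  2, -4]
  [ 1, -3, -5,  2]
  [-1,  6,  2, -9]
x^4 + 20*x^3 + 150*x^2 + 500*x + 625

Expanding det(x·I − A) (e.g. by cofactor expansion or by noting that A is similar to its Jordan form J, which has the same characteristic polynomial as A) gives
  χ_A(x) = x^4 + 20*x^3 + 150*x^2 + 500*x + 625
which factors as (x + 5)^4. The eigenvalues (with algebraic multiplicities) are λ = -5 with multiplicity 4.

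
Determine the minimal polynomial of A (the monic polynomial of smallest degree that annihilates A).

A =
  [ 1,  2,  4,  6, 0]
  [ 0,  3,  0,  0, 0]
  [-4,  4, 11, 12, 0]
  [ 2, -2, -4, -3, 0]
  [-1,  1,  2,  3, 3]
x^2 - 6*x + 9

The characteristic polynomial is χ_A(x) = (x - 3)^5, so the eigenvalues are known. The minimal polynomial is
  m_A(x) = Π_λ (x − λ)^{k_λ}
where k_λ is the size of the *largest* Jordan block for λ (equivalently, the smallest k with (A − λI)^k v = 0 for every generalised eigenvector v of λ).

  λ = 3: largest Jordan block has size 2, contributing (x − 3)^2

So m_A(x) = (x - 3)^2 = x^2 - 6*x + 9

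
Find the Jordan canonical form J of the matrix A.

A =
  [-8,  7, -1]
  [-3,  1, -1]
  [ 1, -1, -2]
J_3(-3)

The characteristic polynomial is
  det(x·I − A) = x^3 + 9*x^2 + 27*x + 27 = (x + 3)^3

Eigenvalues and multiplicities (the geometric multiplicity of λ is n − rank(A − λI), which equals the number of Jordan blocks for λ):
  λ = -3: algebraic multiplicity = 3, geometric multiplicity = 1

Determining the block sizes for each eigenvalue:
  λ = -3: one block (gm = 1), so the single block has size am = 3 → block sizes [3]

Assembling the blocks gives a Jordan form
J =
  [-3,  1,  0]
  [ 0, -3,  1]
  [ 0,  0, -3]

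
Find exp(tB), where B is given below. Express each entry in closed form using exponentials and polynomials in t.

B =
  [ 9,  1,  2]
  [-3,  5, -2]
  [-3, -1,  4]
e^{tB} =
  [3*t*exp(6*t) + exp(6*t), t*exp(6*t), 2*t*exp(6*t)]
  [-3*t*exp(6*t), -t*exp(6*t) + exp(6*t), -2*t*exp(6*t)]
  [-3*t*exp(6*t), -t*exp(6*t), -2*t*exp(6*t) + exp(6*t)]

Strategy: write B = P · J · P⁻¹ where J is a Jordan canonical form, so e^{tB} = P · e^{tJ} · P⁻¹, and e^{tJ} can be computed block-by-block.

B has Jordan form
J =
  [6, 1, 0]
  [0, 6, 0]
  [0, 0, 6]
(up to reordering of blocks).

Per-block formulas:
  For a 1×1 block at λ = 6: exp(t · [6]) = [e^(6t)].
  For a 2×2 Jordan block J_2(6): exp(t · J_2(6)) = e^(6t)·(I + t·N), where N is the 2×2 nilpotent shift.

After assembling e^{tJ} and conjugating by P, we get:

e^{tB} =
  [3*t*exp(6*t) + exp(6*t), t*exp(6*t), 2*t*exp(6*t)]
  [-3*t*exp(6*t), -t*exp(6*t) + exp(6*t), -2*t*exp(6*t)]
  [-3*t*exp(6*t), -t*exp(6*t), -2*t*exp(6*t) + exp(6*t)]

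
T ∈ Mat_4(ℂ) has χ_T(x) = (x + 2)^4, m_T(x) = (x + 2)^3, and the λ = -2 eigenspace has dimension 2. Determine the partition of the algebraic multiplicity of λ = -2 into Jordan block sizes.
Block sizes for λ = -2: [3, 1]

Step 1 — from the characteristic polynomial, algebraic multiplicity of λ = -2 is 4. From dim ker(T − (-2)·I) = 2, there are exactly 2 Jordan blocks for λ = -2.
Step 2 — from the minimal polynomial, the factor (x + 2)^3 tells us the largest block for λ = -2 has size 3.
Step 3 — with total size 4, 2 blocks, and largest block 3, the block sizes (in nonincreasing order) are [3, 1].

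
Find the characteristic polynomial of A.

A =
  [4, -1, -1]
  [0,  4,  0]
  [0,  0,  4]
x^3 - 12*x^2 + 48*x - 64

Expanding det(x·I − A) (e.g. by cofactor expansion or by noting that A is similar to its Jordan form J, which has the same characteristic polynomial as A) gives
  χ_A(x) = x^3 - 12*x^2 + 48*x - 64
which factors as (x - 4)^3. The eigenvalues (with algebraic multiplicities) are λ = 4 with multiplicity 3.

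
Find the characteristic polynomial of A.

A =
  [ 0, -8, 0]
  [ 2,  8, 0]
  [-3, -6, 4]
x^3 - 12*x^2 + 48*x - 64

Expanding det(x·I − A) (e.g. by cofactor expansion or by noting that A is similar to its Jordan form J, which has the same characteristic polynomial as A) gives
  χ_A(x) = x^3 - 12*x^2 + 48*x - 64
which factors as (x - 4)^3. The eigenvalues (with algebraic multiplicities) are λ = 4 with multiplicity 3.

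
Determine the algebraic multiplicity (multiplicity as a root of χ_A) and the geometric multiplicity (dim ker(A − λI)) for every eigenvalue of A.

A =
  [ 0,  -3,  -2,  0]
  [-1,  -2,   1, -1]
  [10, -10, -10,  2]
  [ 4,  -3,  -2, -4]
λ = -4: alg = 4, geom = 2

Step 1 — factor the characteristic polynomial to read off the algebraic multiplicities:
  χ_A(x) = (x + 4)^4

Step 2 — compute geometric multiplicities via the rank-nullity identity g(λ) = n − rank(A − λI):
  rank(A − (-4)·I) = 2, so dim ker(A − (-4)·I) = n − 2 = 2

Summary:
  λ = -4: algebraic multiplicity = 4, geometric multiplicity = 2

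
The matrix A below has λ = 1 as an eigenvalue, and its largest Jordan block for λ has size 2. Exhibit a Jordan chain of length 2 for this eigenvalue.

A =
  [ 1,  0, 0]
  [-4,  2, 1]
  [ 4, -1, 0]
A Jordan chain for λ = 1 of length 2:
v_1 = (0, -4, 4)ᵀ
v_2 = (1, 0, 0)ᵀ

Let N = A − (1)·I. We want v_2 with N^2 v_2 = 0 but N^1 v_2 ≠ 0; then v_{j-1} := N · v_j for j = 2, …, 2.

Pick v_2 = (1, 0, 0)ᵀ.
Then v_1 = N · v_2 = (0, -4, 4)ᵀ.

Sanity check: (A − (1)·I) v_1 = (0, 0, 0)ᵀ = 0. ✓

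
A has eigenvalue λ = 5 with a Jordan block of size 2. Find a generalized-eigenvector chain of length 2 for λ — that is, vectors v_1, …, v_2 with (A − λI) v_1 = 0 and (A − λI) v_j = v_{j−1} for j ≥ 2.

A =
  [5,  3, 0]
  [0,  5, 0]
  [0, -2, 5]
A Jordan chain for λ = 5 of length 2:
v_1 = (3, 0, -2)ᵀ
v_2 = (0, 1, 0)ᵀ

Let N = A − (5)·I. We want v_2 with N^2 v_2 = 0 but N^1 v_2 ≠ 0; then v_{j-1} := N · v_j for j = 2, …, 2.

Pick v_2 = (0, 1, 0)ᵀ.
Then v_1 = N · v_2 = (3, 0, -2)ᵀ.

Sanity check: (A − (5)·I) v_1 = (0, 0, 0)ᵀ = 0. ✓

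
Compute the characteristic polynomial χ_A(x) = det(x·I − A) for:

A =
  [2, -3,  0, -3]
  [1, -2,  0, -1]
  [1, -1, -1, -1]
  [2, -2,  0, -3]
x^4 + 4*x^3 + 6*x^2 + 4*x + 1

Expanding det(x·I − A) (e.g. by cofactor expansion or by noting that A is similar to its Jordan form J, which has the same characteristic polynomial as A) gives
  χ_A(x) = x^4 + 4*x^3 + 6*x^2 + 4*x + 1
which factors as (x + 1)^4. The eigenvalues (with algebraic multiplicities) are λ = -1 with multiplicity 4.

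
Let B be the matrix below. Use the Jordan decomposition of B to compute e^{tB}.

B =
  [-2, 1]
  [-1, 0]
e^{tB} =
  [-t*exp(-t) + exp(-t), t*exp(-t)]
  [-t*exp(-t), t*exp(-t) + exp(-t)]

Strategy: write B = P · J · P⁻¹ where J is a Jordan canonical form, so e^{tB} = P · e^{tJ} · P⁻¹, and e^{tJ} can be computed block-by-block.

B has Jordan form
J =
  [-1,  1]
  [ 0, -1]
(up to reordering of blocks).

Per-block formulas:
  For a 2×2 Jordan block J_2(-1): exp(t · J_2(-1)) = e^(-1t)·(I + t·N), where N is the 2×2 nilpotent shift.

After assembling e^{tJ} and conjugating by P, we get:

e^{tB} =
  [-t*exp(-t) + exp(-t), t*exp(-t)]
  [-t*exp(-t), t*exp(-t) + exp(-t)]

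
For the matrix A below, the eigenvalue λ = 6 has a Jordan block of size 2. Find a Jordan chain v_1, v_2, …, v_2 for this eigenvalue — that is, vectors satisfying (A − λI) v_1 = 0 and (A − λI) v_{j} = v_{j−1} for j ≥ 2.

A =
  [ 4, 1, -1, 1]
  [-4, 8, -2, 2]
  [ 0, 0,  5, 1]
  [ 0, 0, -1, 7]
A Jordan chain for λ = 6 of length 2:
v_1 = (-2, -4, 0, 0)ᵀ
v_2 = (1, 0, 0, 0)ᵀ

Let N = A − (6)·I. We want v_2 with N^2 v_2 = 0 but N^1 v_2 ≠ 0; then v_{j-1} := N · v_j for j = 2, …, 2.

Pick v_2 = (1, 0, 0, 0)ᵀ.
Then v_1 = N · v_2 = (-2, -4, 0, 0)ᵀ.

Sanity check: (A − (6)·I) v_1 = (0, 0, 0, 0)ᵀ = 0. ✓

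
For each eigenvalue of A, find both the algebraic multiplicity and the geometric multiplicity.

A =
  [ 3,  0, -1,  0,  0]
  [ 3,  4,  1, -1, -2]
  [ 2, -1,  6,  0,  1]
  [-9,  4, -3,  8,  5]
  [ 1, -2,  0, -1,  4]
λ = 5: alg = 5, geom = 2

Step 1 — factor the characteristic polynomial to read off the algebraic multiplicities:
  χ_A(x) = (x - 5)^5

Step 2 — compute geometric multiplicities via the rank-nullity identity g(λ) = n − rank(A − λI):
  rank(A − (5)·I) = 3, so dim ker(A − (5)·I) = n − 3 = 2

Summary:
  λ = 5: algebraic multiplicity = 5, geometric multiplicity = 2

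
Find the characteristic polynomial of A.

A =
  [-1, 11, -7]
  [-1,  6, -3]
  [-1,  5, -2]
x^3 - 3*x^2 + 3*x - 1

Expanding det(x·I − A) (e.g. by cofactor expansion or by noting that A is similar to its Jordan form J, which has the same characteristic polynomial as A) gives
  χ_A(x) = x^3 - 3*x^2 + 3*x - 1
which factors as (x - 1)^3. The eigenvalues (with algebraic multiplicities) are λ = 1 with multiplicity 3.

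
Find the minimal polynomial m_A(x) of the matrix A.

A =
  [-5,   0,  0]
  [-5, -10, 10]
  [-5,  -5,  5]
x^2 + 5*x

The characteristic polynomial is χ_A(x) = x*(x + 5)^2, so the eigenvalues are known. The minimal polynomial is
  m_A(x) = Π_λ (x − λ)^{k_λ}
where k_λ is the size of the *largest* Jordan block for λ (equivalently, the smallest k with (A − λI)^k v = 0 for every generalised eigenvector v of λ).

  λ = -5: largest Jordan block has size 1, contributing (x + 5)
  λ = 0: largest Jordan block has size 1, contributing (x − 0)

So m_A(x) = x*(x + 5) = x^2 + 5*x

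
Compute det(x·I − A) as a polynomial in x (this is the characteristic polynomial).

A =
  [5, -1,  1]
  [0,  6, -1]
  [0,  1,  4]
x^3 - 15*x^2 + 75*x - 125

Expanding det(x·I − A) (e.g. by cofactor expansion or by noting that A is similar to its Jordan form J, which has the same characteristic polynomial as A) gives
  χ_A(x) = x^3 - 15*x^2 + 75*x - 125
which factors as (x - 5)^3. The eigenvalues (with algebraic multiplicities) are λ = 5 with multiplicity 3.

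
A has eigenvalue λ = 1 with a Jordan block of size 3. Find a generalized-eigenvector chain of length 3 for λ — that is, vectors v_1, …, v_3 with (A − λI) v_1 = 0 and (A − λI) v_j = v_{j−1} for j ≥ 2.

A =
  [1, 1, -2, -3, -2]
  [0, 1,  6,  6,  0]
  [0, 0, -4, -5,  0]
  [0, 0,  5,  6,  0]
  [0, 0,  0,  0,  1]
A Jordan chain for λ = 1 of length 3:
v_1 = (1, 0, 0, 0, 0)ᵀ
v_2 = (-2, 6, -5, 5, 0)ᵀ
v_3 = (0, 0, 1, 0, 0)ᵀ

Let N = A − (1)·I. We want v_3 with N^3 v_3 = 0 but N^2 v_3 ≠ 0; then v_{j-1} := N · v_j for j = 3, …, 2.

Pick v_3 = (0, 0, 1, 0, 0)ᵀ.
Then v_2 = N · v_3 = (-2, 6, -5, 5, 0)ᵀ.
Then v_1 = N · v_2 = (1, 0, 0, 0, 0)ᵀ.

Sanity check: (A − (1)·I) v_1 = (0, 0, 0, 0, 0)ᵀ = 0. ✓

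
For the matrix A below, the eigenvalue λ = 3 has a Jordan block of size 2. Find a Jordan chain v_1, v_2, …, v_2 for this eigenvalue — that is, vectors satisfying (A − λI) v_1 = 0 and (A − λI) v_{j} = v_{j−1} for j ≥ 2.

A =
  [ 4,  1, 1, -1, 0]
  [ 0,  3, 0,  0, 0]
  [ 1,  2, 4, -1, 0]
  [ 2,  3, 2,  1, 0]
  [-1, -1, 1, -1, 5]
A Jordan chain for λ = 3 of length 2:
v_1 = (0, 0, -1, -1, 0)ᵀ
v_2 = (1, -1, 0, 0, 0)ᵀ

Let N = A − (3)·I. We want v_2 with N^2 v_2 = 0 but N^1 v_2 ≠ 0; then v_{j-1} := N · v_j for j = 2, …, 2.

Pick v_2 = (1, -1, 0, 0, 0)ᵀ.
Then v_1 = N · v_2 = (0, 0, -1, -1, 0)ᵀ.

Sanity check: (A − (3)·I) v_1 = (0, 0, 0, 0, 0)ᵀ = 0. ✓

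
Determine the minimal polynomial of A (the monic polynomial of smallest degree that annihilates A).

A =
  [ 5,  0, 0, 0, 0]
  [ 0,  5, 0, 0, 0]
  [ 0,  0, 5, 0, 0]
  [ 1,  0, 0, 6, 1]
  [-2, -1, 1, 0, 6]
x^3 - 17*x^2 + 96*x - 180

The characteristic polynomial is χ_A(x) = (x - 6)^2*(x - 5)^3, so the eigenvalues are known. The minimal polynomial is
  m_A(x) = Π_λ (x − λ)^{k_λ}
where k_λ is the size of the *largest* Jordan block for λ (equivalently, the smallest k with (A − λI)^k v = 0 for every generalised eigenvector v of λ).

  λ = 5: largest Jordan block has size 1, contributing (x − 5)
  λ = 6: largest Jordan block has size 2, contributing (x − 6)^2

So m_A(x) = (x - 6)^2*(x - 5) = x^3 - 17*x^2 + 96*x - 180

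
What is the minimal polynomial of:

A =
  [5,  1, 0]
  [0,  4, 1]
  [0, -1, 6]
x^3 - 15*x^2 + 75*x - 125

The characteristic polynomial is χ_A(x) = (x - 5)^3, so the eigenvalues are known. The minimal polynomial is
  m_A(x) = Π_λ (x − λ)^{k_λ}
where k_λ is the size of the *largest* Jordan block for λ (equivalently, the smallest k with (A − λI)^k v = 0 for every generalised eigenvector v of λ).

  λ = 5: largest Jordan block has size 3, contributing (x − 5)^3

So m_A(x) = (x - 5)^3 = x^3 - 15*x^2 + 75*x - 125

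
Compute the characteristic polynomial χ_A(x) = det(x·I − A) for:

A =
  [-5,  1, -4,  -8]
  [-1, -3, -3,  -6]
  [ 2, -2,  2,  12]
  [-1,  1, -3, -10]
x^4 + 16*x^3 + 96*x^2 + 256*x + 256

Expanding det(x·I − A) (e.g. by cofactor expansion or by noting that A is similar to its Jordan form J, which has the same characteristic polynomial as A) gives
  χ_A(x) = x^4 + 16*x^3 + 96*x^2 + 256*x + 256
which factors as (x + 4)^4. The eigenvalues (with algebraic multiplicities) are λ = -4 with multiplicity 4.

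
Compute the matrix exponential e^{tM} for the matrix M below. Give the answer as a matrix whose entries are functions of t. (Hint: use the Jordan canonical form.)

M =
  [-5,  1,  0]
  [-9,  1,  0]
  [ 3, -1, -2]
e^{tM} =
  [-3*t*exp(-2*t) + exp(-2*t), t*exp(-2*t), 0]
  [-9*t*exp(-2*t), 3*t*exp(-2*t) + exp(-2*t), 0]
  [3*t*exp(-2*t), -t*exp(-2*t), exp(-2*t)]

Strategy: write M = P · J · P⁻¹ where J is a Jordan canonical form, so e^{tM} = P · e^{tJ} · P⁻¹, and e^{tJ} can be computed block-by-block.

M has Jordan form
J =
  [-2,  1,  0]
  [ 0, -2,  0]
  [ 0,  0, -2]
(up to reordering of blocks).

Per-block formulas:
  For a 2×2 Jordan block J_2(-2): exp(t · J_2(-2)) = e^(-2t)·(I + t·N), where N is the 2×2 nilpotent shift.
  For a 1×1 block at λ = -2: exp(t · [-2]) = [e^(-2t)].

After assembling e^{tJ} and conjugating by P, we get:

e^{tM} =
  [-3*t*exp(-2*t) + exp(-2*t), t*exp(-2*t), 0]
  [-9*t*exp(-2*t), 3*t*exp(-2*t) + exp(-2*t), 0]
  [3*t*exp(-2*t), -t*exp(-2*t), exp(-2*t)]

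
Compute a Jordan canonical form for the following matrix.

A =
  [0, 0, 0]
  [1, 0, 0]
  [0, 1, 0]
J_3(0)

The characteristic polynomial is
  det(x·I − A) = x^3

Eigenvalues and multiplicities (the geometric multiplicity of λ is n − rank(A − λI), which equals the number of Jordan blocks for λ):
  λ = 0: algebraic multiplicity = 3, geometric multiplicity = 1

Determining the block sizes for each eigenvalue:
  λ = 0: one block (gm = 1), so the single block has size am = 3 → block sizes [3]

Assembling the blocks gives a Jordan form
J =
  [0, 1, 0]
  [0, 0, 1]
  [0, 0, 0]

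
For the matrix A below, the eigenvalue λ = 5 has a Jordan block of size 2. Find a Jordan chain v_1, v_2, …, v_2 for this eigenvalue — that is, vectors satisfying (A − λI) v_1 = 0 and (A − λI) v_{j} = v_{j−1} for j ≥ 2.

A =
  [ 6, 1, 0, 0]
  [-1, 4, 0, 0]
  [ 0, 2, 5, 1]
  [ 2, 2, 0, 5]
A Jordan chain for λ = 5 of length 2:
v_1 = (1, -1, 0, 2)ᵀ
v_2 = (1, 0, 0, 0)ᵀ

Let N = A − (5)·I. We want v_2 with N^2 v_2 = 0 but N^1 v_2 ≠ 0; then v_{j-1} := N · v_j for j = 2, …, 2.

Pick v_2 = (1, 0, 0, 0)ᵀ.
Then v_1 = N · v_2 = (1, -1, 0, 2)ᵀ.

Sanity check: (A − (5)·I) v_1 = (0, 0, 0, 0)ᵀ = 0. ✓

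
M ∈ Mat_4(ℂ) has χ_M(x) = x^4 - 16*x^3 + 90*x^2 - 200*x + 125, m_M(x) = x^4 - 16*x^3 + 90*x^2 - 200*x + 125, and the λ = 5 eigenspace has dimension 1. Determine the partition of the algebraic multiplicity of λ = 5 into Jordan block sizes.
Block sizes for λ = 5: [3]

Step 1 — from the characteristic polynomial, algebraic multiplicity of λ = 5 is 3. From dim ker(M − (5)·I) = 1, there are exactly 1 Jordan blocks for λ = 5.
Step 2 — from the minimal polynomial, the factor (x − 5)^3 tells us the largest block for λ = 5 has size 3.
Step 3 — with total size 3, 1 blocks, and largest block 3, the block sizes (in nonincreasing order) are [3].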